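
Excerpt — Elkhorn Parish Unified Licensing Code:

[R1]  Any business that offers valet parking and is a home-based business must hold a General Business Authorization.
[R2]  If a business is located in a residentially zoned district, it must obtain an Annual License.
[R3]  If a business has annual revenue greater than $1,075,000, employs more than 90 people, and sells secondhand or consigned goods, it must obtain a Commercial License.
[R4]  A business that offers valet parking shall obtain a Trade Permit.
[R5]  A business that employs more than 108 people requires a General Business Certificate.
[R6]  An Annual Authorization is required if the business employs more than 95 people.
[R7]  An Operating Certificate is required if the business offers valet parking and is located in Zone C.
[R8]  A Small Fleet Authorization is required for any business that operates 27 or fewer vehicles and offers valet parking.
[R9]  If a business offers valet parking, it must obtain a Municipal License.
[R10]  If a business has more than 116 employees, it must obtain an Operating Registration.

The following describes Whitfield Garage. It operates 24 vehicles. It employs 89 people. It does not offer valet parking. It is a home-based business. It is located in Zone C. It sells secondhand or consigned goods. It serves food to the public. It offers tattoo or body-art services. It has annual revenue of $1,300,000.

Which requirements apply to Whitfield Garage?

[R1] does not offer valet parking; is a home-based business → General Business Authorization not required.
[R2] is located in Zone C (not: is located in a residentially zoned district) → Annual License not required.
[R3] revenue $1,300,000 > $1,075,000; employees 89 ≤ 90; sells secondhand or consigned goods → Commercial License not required.
[R4] does not offer valet parking → Trade Permit not required.
[R5] employees 89 ≤ 108 → General Business Certificate not required.
[R6] employees 89 ≤ 95 → Annual Authorization not required.
[R7] does not offer valet parking; is located in Zone C → Operating Certificate not required.
[R8] vehicles 24 ≤ 27; does not offer valet parking → Small Fleet Authorization not required.
[R9] does not offer valet parking → Municipal License not required.
[R10] employees 89 ≤ 116 → Operating Registration not required.

None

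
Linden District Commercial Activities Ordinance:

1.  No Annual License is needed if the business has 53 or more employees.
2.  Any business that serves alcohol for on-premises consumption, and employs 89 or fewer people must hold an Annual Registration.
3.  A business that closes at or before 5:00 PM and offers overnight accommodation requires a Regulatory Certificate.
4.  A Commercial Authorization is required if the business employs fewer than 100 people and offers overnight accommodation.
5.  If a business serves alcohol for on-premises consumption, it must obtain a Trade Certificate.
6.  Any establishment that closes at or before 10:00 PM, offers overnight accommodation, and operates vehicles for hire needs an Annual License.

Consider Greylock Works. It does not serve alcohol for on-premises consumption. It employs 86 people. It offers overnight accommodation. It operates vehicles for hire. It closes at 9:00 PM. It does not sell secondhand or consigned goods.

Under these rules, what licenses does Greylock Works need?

1. employees 86 ≥ 53 → exempt from Annual License.
2. does not serve alcohol for on-premises consumption; employees 86 ≤ 89 → Annual Registration not required.
3. closes 9:00 PM, after 5:00 PM; offers overnight accommodation → Regulatory Certificate not required.
4. employees 86 < 100; offers overnight accommodation → Commercial Authorization required.
5. does not serve alcohol for on-premises consumption → Trade Certificate not required.
6. closes 9:00 PM, at/before 10:00 PM; offers overnight accommodation; operates vehicles for hire → Annual License required.

Commercial Authorization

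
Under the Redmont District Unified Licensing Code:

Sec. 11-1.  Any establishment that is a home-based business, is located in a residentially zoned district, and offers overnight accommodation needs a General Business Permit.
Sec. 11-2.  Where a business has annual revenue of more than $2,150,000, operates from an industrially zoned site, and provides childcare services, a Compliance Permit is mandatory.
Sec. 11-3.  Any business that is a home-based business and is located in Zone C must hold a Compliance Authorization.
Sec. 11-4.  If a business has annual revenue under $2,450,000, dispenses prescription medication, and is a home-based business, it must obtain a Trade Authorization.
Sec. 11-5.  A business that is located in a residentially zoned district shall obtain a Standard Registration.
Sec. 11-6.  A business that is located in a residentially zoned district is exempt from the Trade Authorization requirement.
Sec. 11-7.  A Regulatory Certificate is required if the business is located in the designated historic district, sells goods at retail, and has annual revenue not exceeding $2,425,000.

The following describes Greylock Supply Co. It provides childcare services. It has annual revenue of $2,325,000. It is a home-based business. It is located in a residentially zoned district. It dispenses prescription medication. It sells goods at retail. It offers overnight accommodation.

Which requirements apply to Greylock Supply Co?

Sec. 11-1. is a home-based business; is located in a residentially zoned district; offers overnight accommodation → General Business Permit required.
Sec. 11-2. revenue $2,325,000 > $2,150,000; is a home-based business (not: operates from an industrially zoned site); provides childcare services → Compliance Permit not required.
Sec. 11-3. is a home-based business; is located in a residentially zoned district (not: is located in Zone C) → Compliance Authorization not required.
Sec. 11-4. revenue $2,325,000 < $2,450,000; dispenses prescription medication; is a home-based business → Trade Authorization required.
Sec. 11-5. is located in a residentially zoned district → Standard Registration required.
Sec. 11-6. is located in a residentially zoned district → exempt from Trade Authorization.
Sec. 11-7. is located in a residentially zoned district (not: is located in the designated historic district); sells goods at retail; revenue $2,325,000 ≤ $2,425,000 → Regulatory Certificate not required.

General Business Permit, Standard Registration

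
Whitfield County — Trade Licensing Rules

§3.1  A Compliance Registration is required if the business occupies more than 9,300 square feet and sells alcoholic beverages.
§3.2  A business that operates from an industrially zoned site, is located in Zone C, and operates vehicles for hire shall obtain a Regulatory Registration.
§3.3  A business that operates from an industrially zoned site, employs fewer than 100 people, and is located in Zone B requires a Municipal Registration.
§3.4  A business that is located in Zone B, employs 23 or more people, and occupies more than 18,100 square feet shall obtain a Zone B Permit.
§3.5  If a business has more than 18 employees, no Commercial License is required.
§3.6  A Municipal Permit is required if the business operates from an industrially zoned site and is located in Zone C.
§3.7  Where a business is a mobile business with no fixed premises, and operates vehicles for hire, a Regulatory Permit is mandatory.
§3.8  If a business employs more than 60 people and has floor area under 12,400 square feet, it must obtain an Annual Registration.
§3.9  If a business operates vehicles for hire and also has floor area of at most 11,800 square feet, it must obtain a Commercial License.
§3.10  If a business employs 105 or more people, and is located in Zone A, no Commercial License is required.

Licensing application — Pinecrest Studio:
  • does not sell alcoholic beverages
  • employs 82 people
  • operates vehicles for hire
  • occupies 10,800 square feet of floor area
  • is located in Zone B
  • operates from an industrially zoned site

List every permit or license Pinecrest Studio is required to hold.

Annual Registration, Municipal Registration

§3.1 floor area 10,800 square feet > 9,300 square feet; does not sell alcoholic beverages → Compliance Registration not required.
§3.2 operates from an industrially zoned site; is located in Zone B (not: is located in Zone C); operates vehicles for hire → Regulatory Registration not required.
§3.3 operates from an industrially zoned site; employees 82 < 100; is located in Zone B → Municipal Registration required.
§3.4 is located in Zone B; employees 82 ≥ 23; floor area 10,800 square feet ≤ 18,100 square feet → Zone B Permit not required.
§3.5 employees 82 > 18 → exempt from Commercial License.
§3.6 operates from an industrially zoned site; is located in Zone B (not: is located in Zone C) → Municipal Permit not required.
§3.7 operates from an industrially zoned site (not: is a mobile business with no fixed premises); operates vehicles for hire → Regulatory Permit not required.
§3.8 employees 82 > 60; floor area 10,800 square feet < 12,400 square feet → Annual Registration required.
§3.9 operates vehicles for hire; floor area 10,800 square feet ≤ 11,800 square feet → Commercial License required.
§3.10 employees 82 < 105; is located in Zone B (not: is located in Zone A) → Commercial License exemption does not apply.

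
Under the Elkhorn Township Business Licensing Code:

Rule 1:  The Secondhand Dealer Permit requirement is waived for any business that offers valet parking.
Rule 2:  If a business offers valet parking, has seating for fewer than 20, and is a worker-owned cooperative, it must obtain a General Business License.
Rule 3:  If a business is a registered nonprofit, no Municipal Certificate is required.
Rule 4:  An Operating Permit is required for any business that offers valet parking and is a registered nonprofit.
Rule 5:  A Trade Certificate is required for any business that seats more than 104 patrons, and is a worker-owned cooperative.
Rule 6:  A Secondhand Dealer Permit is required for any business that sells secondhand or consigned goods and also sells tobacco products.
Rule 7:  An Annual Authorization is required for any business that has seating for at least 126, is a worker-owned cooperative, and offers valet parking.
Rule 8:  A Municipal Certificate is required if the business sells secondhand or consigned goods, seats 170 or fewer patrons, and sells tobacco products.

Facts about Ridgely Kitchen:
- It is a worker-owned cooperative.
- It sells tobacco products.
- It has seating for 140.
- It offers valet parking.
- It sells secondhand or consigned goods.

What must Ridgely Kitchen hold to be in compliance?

Annual Authorization, Municipal Certificate, Trade Certificate

Rule 1: offers valet parking → exempt from Secondhand Dealer Permit.
Rule 2: offers valet parking; seating 140 ≥ 20; is a worker-owned cooperative → General Business License not required.
Rule 3: is a worker-owned cooperative (not: is a registered nonprofit) → Municipal Certificate exemption does not apply.
Rule 4: offers valet parking; is a worker-owned cooperative (not: is a registered nonprofit) → Operating Permit not required.
Rule 5: seating 140 > 104; is a worker-owned cooperative → Trade Certificate required.
Rule 6: sells secondhand or consigned goods; sells tobacco products → Secondhand Dealer Permit required.
Rule 7: seating 140 ≥ 126; is a worker-owned cooperative; offers valet parking → Annual Authorization required.
Rule 8: sells secondhand or consigned goods; seating 140 ≤ 170; sells tobacco products → Municipal Certificate required.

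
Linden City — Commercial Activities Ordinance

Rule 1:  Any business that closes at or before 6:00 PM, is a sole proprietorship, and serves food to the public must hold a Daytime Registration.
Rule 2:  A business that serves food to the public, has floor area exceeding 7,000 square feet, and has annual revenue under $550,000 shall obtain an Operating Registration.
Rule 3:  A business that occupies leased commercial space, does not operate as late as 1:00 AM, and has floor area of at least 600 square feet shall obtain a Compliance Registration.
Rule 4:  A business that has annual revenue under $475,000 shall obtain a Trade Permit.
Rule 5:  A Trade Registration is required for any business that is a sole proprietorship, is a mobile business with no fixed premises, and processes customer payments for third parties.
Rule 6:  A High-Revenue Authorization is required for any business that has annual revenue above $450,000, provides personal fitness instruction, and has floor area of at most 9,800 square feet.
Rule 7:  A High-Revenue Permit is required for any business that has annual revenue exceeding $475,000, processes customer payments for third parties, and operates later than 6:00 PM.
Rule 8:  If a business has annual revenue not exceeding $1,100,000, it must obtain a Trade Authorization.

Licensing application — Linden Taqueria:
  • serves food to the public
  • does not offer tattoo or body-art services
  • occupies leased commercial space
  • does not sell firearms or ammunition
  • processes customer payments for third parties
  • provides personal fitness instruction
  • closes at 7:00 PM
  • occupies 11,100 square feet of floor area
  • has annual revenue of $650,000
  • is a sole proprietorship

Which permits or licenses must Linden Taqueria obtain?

Compliance Registration, High-Revenue Permit, Trade Authorization

Rule 1: closes 7:00 PM, after 6:00 PM; is a sole proprietorship; serves food to the public → Daytime Registration not required.
Rule 2: serves food to the public; floor area 11,100 square feet > 7,000 square feet; revenue $650,000 ≥ $550,000 → Operating Registration not required.
Rule 3: occupies leased commercial space; closes 7:00 PM, at/before 1:00 AM; floor area 11,100 square feet ≥ 600 square feet → Compliance Registration required.
Rule 4: revenue $650,000 ≥ $475,000 → Trade Permit not required.
Rule 5: is a sole proprietorship; occupies leased commercial space (not: is a mobile business with no fixed premises); processes customer payments for third parties → Trade Registration not required.
Rule 6: revenue $650,000 > $450,000; provides personal fitness instruction; floor area 11,100 square feet > 9,800 square feet → High-Revenue Authorization not required.
Rule 7: revenue $650,000 > $475,000; processes customer payments for third parties; closes 7:00 PM, after 6:00 PM → High-Revenue Permit required.
Rule 8: revenue $650,000 ≤ $1,100,000 → Trade Authorization required.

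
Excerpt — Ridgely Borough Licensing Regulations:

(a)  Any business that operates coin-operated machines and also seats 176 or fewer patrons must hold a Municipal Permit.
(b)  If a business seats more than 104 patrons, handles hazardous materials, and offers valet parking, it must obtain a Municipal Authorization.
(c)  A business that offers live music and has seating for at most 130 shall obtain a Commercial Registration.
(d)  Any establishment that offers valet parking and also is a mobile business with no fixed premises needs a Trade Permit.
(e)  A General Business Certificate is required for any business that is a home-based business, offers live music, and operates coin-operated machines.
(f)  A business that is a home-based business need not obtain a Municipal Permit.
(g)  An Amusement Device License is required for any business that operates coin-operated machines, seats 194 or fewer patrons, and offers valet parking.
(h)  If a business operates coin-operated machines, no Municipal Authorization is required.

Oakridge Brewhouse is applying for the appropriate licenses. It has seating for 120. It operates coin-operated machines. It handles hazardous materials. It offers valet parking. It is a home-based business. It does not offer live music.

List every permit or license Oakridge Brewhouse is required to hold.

Amusement Device License

(a) operates coin-operated machines; seating 120 ≤ 176 → Municipal Permit required.
(b) seating 120 > 104; handles hazardous materials; offers valet parking → Municipal Authorization required.
(c) does not offer live music; seating 120 ≤ 130 → Commercial Registration not required.
(d) offers valet parking; is a home-based business (not: is a mobile business with no fixed premises) → Trade Permit not required.
(e) is a home-based business; does not offer live music; operates coin-operated machines → General Business Certificate not required.
(f) is a home-based business → exempt from Municipal Permit.
(g) operates coin-operated machines; seating 120 ≤ 194; offers valet parking → Amusement Device License required.
(h) operates coin-operated machines → exempt from Municipal Authorization.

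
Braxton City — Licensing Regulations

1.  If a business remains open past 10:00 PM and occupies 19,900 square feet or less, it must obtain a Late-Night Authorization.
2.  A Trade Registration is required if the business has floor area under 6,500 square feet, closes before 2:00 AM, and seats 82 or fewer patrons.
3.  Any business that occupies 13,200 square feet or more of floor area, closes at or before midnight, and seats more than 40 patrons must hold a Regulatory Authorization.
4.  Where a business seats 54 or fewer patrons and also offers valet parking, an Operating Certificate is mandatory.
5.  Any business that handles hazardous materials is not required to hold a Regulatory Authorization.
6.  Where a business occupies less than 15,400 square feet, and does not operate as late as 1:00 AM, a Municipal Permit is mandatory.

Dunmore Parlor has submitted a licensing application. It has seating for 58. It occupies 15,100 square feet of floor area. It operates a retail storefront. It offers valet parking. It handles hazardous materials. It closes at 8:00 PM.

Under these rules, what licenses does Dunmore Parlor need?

1. closes 8:00 PM, at/before 10:00 PM; floor area 15,100 square feet ≤ 19,900 square feet → Late-Night Authorization not required.
2. floor area 15,100 square feet ≥ 6,500 square feet; closes 8:00 PM, at/before 2:00 AM; seating 58 ≤ 82 → Trade Registration not required.
3. floor area 15,100 square feet ≥ 13,200 square feet; closes 8:00 PM, at/before midnight; seating 58 > 40 → Regulatory Authorization required.
4. seating 58 > 54; offers valet parking → Operating Certificate not required.
5. handles hazardous materials → exempt from Regulatory Authorization.
6. floor area 15,100 square feet < 15,400 square feet; closes 8:00 PM, at/before 1:00 AM → Municipal Permit required.

Municipal Permit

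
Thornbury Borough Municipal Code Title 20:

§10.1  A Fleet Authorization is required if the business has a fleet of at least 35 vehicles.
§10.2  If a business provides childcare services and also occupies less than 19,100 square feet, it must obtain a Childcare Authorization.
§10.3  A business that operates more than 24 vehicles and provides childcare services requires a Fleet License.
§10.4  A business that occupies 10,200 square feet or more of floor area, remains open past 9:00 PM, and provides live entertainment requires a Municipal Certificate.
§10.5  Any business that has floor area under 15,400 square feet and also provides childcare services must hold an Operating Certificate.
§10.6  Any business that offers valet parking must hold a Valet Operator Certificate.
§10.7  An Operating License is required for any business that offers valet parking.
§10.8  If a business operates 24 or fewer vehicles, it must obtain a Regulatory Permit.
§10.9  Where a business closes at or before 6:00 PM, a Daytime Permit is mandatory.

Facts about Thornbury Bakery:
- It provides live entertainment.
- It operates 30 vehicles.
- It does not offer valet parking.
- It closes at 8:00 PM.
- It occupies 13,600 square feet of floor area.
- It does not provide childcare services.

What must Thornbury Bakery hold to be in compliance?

None

§10.1 vehicles 30 < 35 → Fleet Authorization not required.
§10.2 does not provide childcare services; floor area 13,600 square feet < 19,100 square feet → Childcare Authorization not required.
§10.3 vehicles 30 > 24; does not provide childcare services → Fleet License not required.
§10.4 floor area 13,600 square feet ≥ 10,200 square feet; closes 8:00 PM, at/before 9:00 PM; provides live entertainment → Municipal Certificate not required.
§10.5 floor area 13,600 square feet < 15,400 square feet; does not provide childcare services → Operating Certificate not required.
§10.6 does not offer valet parking → Valet Operator Certificate not required.
§10.7 does not offer valet parking → Operating License not required.
§10.8 vehicles 30 > 24 → Regulatory Permit not required.
§10.9 closes 8:00 PM, after 6:00 PM → Daytime Permit not required.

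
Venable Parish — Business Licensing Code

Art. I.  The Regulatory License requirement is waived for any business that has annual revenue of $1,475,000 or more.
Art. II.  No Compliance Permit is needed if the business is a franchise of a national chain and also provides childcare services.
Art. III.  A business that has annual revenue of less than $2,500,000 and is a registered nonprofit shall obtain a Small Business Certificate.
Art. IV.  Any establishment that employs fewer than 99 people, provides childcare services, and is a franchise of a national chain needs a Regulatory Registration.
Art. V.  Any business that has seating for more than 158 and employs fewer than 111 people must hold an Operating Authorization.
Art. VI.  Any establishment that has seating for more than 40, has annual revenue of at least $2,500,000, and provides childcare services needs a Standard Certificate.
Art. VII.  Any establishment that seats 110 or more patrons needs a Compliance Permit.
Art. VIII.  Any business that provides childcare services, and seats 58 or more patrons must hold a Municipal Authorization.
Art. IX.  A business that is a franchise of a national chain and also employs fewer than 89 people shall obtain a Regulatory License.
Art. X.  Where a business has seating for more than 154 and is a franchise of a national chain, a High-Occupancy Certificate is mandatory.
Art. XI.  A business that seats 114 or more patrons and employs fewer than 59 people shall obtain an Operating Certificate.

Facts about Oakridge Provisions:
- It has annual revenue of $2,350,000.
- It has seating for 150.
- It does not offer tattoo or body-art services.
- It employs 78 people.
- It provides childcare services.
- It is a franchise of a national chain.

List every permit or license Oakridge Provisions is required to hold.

Municipal Authorization, Regulatory Registration

Art. I. revenue $2,350,000 ≥ $1,475,000 → exempt from Regulatory License.
Art. II. is a franchise of a national chain; provides childcare services → exempt from Compliance Permit.
Art. III. revenue $2,350,000 < $2,500,000; is a franchise of a national chain (not: is a registered nonprofit) → Small Business Certificate not required.
Art. IV. employees 78 < 99; provides childcare services; is a franchise of a national chain → Regulatory Registration required.
Art. V. seating 150 ≤ 158; employees 78 < 111 → Operating Authorization not required.
Art. VI. seating 150 > 40; revenue $2,350,000 < $2,500,000; provides childcare services → Standard Certificate not required.
Art. VII. seating 150 ≥ 110 → Compliance Permit required.
Art. VIII. provides childcare services; seating 150 ≥ 58 → Municipal Authorization required.
Art. IX. is a franchise of a national chain; employees 78 < 89 → Regulatory License required.
Art. X. seating 150 ≤ 154; is a franchise of a national chain → High-Occupancy Certificate not required.
Art. XI. seating 150 ≥ 114; employees 78 ≥ 59 → Operating Certificate not required.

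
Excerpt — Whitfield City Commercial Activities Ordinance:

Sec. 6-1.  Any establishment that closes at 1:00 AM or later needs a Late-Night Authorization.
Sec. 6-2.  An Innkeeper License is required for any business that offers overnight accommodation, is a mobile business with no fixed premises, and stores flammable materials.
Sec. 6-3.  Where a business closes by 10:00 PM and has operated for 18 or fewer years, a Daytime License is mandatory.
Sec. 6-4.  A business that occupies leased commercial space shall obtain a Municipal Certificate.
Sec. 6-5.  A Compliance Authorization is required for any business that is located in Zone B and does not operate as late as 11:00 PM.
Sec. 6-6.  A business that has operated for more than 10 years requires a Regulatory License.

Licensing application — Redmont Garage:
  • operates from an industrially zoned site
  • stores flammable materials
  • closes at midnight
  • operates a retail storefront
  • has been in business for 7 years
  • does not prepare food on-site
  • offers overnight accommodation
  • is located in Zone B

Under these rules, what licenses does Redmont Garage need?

Sec. 6-1. closes midnight, at/before 1:00 AM → Late-Night Authorization not required.
Sec. 6-2. offers overnight accommodation; operates from an industrially zoned site (not: is a mobile business with no fixed premises); stores flammable materials → Innkeeper License not required.
Sec. 6-3. closes midnight, after 10:00 PM; years in business 7 ≤ 18 → Daytime License not required.
Sec. 6-4. operates from an industrially zoned site (not: occupies leased commercial space) → Municipal Certificate not required.
Sec. 6-5. is located in Zone B; closes midnight, after 11:00 PM → Compliance Authorization not required.
Sec. 6-6. years in business 7 ≤ 10 → Regulatory License not required.

None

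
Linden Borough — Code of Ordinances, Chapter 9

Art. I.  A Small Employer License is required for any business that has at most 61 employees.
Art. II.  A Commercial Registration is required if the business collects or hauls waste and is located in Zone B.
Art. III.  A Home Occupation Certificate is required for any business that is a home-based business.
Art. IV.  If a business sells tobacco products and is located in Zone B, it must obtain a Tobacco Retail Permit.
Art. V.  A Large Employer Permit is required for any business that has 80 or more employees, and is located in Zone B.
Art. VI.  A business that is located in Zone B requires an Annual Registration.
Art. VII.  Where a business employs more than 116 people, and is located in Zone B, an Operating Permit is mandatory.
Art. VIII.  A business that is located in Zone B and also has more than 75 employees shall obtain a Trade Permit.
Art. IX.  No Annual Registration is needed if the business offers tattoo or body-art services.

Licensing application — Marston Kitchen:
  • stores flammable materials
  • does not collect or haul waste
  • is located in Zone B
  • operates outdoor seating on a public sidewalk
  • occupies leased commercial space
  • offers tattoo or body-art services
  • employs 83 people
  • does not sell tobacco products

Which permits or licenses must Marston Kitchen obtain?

Art. I. employees 83 > 61 → Small Employer License not required.
Art. II. does not collect or haul waste; is located in Zone B → Commercial Registration not required.
Art. III. occupies leased commercial space (not: is a home-based business) → Home Occupation Certificate not required.
Art. IV. does not sell tobacco products; is located in Zone B → Tobacco Retail Permit not required.
Art. V. employees 83 ≥ 80; is located in Zone B → Large Employer Permit required.
Art. VI. is located in Zone B → Annual Registration required.
Art. VII. employees 83 ≤ 116; is located in Zone B → Operating Permit not required.
Art. VIII. is located in Zone B; employees 83 > 75 → Trade Permit required.
Art. IX. offers tattoo or body-art services → exempt from Annual Registration.

Large Employer Permit, Trade Permit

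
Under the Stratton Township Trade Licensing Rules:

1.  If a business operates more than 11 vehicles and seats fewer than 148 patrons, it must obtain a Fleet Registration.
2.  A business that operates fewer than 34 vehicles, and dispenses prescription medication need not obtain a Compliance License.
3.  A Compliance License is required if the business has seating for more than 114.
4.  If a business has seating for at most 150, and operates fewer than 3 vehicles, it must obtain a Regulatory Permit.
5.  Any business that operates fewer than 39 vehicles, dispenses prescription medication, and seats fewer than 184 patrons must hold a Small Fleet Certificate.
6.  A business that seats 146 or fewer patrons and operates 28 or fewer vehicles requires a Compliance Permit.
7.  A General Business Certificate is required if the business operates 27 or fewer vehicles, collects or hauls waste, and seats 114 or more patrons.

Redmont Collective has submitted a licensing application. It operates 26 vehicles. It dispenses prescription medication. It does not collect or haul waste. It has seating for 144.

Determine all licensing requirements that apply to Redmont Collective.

Compliance Permit, Fleet Registration, Small Fleet Certificate

1. vehicles 26 > 11; seating 144 < 148 → Fleet Registration required.
2. vehicles 26 < 34; dispenses prescription medication → exempt from Compliance License.
3. seating 144 > 114 → Compliance License required.
4. seating 144 ≤ 150; vehicles 26 ≥ 3 → Regulatory Permit not required.
5. vehicles 26 < 39; dispenses prescription medication; seating 144 < 184 → Small Fleet Certificate required.
6. seating 144 ≤ 146; vehicles 26 ≤ 28 → Compliance Permit required.
7. vehicles 26 ≤ 27; does not collect or haul waste; seating 144 ≥ 114 → General Business Certificate not required.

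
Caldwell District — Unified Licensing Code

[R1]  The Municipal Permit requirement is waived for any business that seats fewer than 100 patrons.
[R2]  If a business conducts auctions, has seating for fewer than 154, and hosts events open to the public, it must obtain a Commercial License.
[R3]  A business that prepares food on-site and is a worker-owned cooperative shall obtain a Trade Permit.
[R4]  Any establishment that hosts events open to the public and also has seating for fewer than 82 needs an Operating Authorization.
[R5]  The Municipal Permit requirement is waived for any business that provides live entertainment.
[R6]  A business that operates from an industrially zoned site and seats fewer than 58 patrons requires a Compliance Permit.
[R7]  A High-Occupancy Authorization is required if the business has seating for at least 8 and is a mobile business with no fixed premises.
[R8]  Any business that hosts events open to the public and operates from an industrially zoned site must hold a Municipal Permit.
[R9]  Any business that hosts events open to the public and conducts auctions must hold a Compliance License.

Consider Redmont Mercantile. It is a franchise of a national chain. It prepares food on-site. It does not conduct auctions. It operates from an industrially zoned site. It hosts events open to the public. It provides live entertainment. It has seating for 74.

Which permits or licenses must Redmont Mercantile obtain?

[R1] seating 74 < 100 → exempt from Municipal Permit.
[R2] does not conduct auctions; seating 74 < 154; hosts events open to the public → Commercial License not required.
[R3] prepares food on-site; is a franchise of a national chain (not: is a worker-owned cooperative) → Trade Permit not required.
[R4] hosts events open to the public; seating 74 < 82 → Operating Authorization required.
[R5] provides live entertainment → exempt from Municipal Permit.
[R6] operates from an industrially zoned site; seating 74 ≥ 58 → Compliance Permit not required.
[R7] seating 74 ≥ 8; operates from an industrially zoned site (not: is a mobile business with no fixed premises) → High-Occupancy Authorization not required.
[R8] hosts events open to the public; operates from an industrially zoned site → Municipal Permit required.
[R9] hosts events open to the public; does not conduct auctions → Compliance License not required.

Operating Authorization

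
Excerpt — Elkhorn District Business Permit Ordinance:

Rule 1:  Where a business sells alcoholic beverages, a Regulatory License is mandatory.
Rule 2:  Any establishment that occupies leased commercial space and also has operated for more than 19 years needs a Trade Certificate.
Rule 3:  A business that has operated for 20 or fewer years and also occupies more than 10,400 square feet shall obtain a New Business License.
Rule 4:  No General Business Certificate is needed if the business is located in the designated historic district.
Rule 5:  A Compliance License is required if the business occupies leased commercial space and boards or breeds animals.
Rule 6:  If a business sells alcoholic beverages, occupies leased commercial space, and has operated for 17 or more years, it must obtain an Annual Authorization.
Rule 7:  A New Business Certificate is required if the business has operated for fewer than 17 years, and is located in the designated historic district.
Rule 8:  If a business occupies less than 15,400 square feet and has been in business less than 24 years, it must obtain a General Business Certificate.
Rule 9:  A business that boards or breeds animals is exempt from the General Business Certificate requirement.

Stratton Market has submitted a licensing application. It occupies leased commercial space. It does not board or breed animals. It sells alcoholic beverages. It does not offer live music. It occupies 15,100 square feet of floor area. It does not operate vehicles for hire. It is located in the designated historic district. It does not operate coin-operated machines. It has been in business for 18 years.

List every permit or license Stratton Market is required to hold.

Rule 1: sells alcoholic beverages → Regulatory License required.
Rule 2: occupies leased commercial space; years in business 18 ≤ 19 → Trade Certificate not required.
Rule 3: years in business 18 ≤ 20; floor area 15,100 square feet > 10,400 square feet → New Business License required.
Rule 4: is located in the designated historic district → exempt from General Business Certificate.
Rule 5: occupies leased commercial space; does not board or breed animals → Compliance License not required.
Rule 6: sells alcoholic beverages; occupies leased commercial space; years in business 18 ≥ 17 → Annual Authorization required.
Rule 7: years in business 18 ≥ 17; is located in the designated historic district → New Business Certificate not required.
Rule 8: floor area 15,100 square feet < 15,400 square feet; years in business 18 < 24 → General Business Certificate required.
Rule 9: does not board or breed animals → General Business Certificate exemption does not apply.

Annual Authorization, New Business License, Regulatory License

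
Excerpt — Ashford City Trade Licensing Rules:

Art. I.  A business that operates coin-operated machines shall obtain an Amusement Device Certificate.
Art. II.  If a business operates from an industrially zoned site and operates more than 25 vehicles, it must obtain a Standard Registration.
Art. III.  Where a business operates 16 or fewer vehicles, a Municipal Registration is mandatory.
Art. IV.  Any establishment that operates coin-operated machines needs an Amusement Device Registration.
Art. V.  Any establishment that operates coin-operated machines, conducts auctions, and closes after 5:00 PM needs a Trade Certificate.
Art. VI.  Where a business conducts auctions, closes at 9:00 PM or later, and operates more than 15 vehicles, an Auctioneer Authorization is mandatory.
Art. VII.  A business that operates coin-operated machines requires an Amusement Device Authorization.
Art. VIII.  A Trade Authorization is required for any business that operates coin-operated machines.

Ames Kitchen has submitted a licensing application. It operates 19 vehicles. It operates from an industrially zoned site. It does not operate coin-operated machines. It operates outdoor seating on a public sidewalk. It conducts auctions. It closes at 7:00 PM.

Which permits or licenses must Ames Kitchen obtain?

None

Art. I. does not operate coin-operated machines → Amusement Device Certificate not required.
Art. II. operates from an industrially zoned site; vehicles 19 ≤ 25 → Standard Registration not required.
Art. III. vehicles 19 > 16 → Municipal Registration not required.
Art. IV. does not operate coin-operated machines → Amusement Device Registration not required.
Art. V. does not operate coin-operated machines; conducts auctions; closes 7:00 PM, after 5:00 PM → Trade Certificate not required.
Art. VI. conducts auctions; closes 7:00 PM, at/before 9:00 PM; vehicles 19 > 15 → Auctioneer Authorization not required.
Art. VII. does not operate coin-operated machines → Amusement Device Authorization not required.
Art. VIII. does not operate coin-operated machines → Trade Authorization not required.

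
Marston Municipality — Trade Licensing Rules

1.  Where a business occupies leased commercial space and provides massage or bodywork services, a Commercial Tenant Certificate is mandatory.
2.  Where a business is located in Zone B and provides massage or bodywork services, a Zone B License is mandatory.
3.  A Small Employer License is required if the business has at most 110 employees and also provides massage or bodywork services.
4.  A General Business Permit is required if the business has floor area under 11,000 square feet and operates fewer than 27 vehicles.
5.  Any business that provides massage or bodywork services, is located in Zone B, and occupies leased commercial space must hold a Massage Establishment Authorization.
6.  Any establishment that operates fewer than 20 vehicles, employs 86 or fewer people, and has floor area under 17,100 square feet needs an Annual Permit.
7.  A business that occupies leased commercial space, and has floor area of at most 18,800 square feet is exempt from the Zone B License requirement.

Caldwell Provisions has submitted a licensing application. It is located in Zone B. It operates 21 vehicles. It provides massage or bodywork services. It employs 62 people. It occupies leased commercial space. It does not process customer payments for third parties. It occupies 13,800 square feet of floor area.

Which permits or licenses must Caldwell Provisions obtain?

1. occupies leased commercial space; provides massage or bodywork services → Commercial Tenant Certificate required.
2. is located in Zone B; provides massage or bodywork services → Zone B License required.
3. employees 62 ≤ 110; provides massage or bodywork services → Small Employer License required.
4. floor area 13,800 square feet ≥ 11,000 square feet; vehicles 21 < 27 → General Business Permit not required.
5. provides massage or bodywork services; is located in Zone B; occupies leased commercial space → Massage Establishment Authorization required.
6. vehicles 21 ≥ 20; employees 62 ≤ 86; floor area 13,800 square feet < 17,100 square feet → Annual Permit not required.
7. occupies leased commercial space; floor area 13,800 square feet ≤ 18,800 square feet → exempt from Zone B License.

Commercial Tenant Certificate, Massage Establishment Authorization, Small Employer License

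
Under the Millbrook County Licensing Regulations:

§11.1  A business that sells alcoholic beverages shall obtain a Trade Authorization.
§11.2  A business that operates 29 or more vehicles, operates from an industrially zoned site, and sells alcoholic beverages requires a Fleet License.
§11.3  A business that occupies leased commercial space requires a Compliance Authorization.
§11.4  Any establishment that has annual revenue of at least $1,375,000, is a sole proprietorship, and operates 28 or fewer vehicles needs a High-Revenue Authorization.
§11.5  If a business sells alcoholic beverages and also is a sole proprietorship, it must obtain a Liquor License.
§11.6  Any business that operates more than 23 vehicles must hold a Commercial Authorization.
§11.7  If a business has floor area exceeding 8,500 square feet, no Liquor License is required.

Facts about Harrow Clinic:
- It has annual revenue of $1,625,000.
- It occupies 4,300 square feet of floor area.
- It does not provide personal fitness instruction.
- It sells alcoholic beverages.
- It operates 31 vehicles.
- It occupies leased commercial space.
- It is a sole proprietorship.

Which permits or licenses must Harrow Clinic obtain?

Commercial Authorization, Compliance Authorization, Liquor License, Trade Authorization

§11.1 sells alcoholic beverages → Trade Authorization required.
§11.2 vehicles 31 ≥ 29; occupies leased commercial space (not: operates from an industrially zoned site); sells alcoholic beverages → Fleet License not required.
§11.3 occupies leased commercial space → Compliance Authorization required.
§11.4 revenue $1,625,000 ≥ $1,375,000; is a sole proprietorship; vehicles 31 > 28 → High-Revenue Authorization not required.
§11.5 sells alcoholic beverages; is a sole proprietorship → Liquor License required.
§11.6 vehicles 31 > 23 → Commercial Authorization required.
§11.7 floor area 4,300 square feet ≤ 8,500 square feet → Liquor License exemption does not apply.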